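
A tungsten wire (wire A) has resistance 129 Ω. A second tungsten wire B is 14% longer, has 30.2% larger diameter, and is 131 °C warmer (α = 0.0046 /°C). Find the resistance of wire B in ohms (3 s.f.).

R ∝ ρL/d² with ρ ∝ (1+αΔT), so R_B/R_A = (1 + 14/100) × (1 + 30.2/100)⁻² × (1 + 0.0046×131)
= 1.14 × 0.5899 × 1.603 = 1.078
R_B = 1.078 × 129 = 139 Ω

139 Ω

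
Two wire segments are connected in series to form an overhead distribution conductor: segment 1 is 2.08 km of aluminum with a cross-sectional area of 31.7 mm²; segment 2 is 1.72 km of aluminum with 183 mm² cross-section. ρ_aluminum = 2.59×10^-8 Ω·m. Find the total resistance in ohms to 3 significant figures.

1.94 Ω

Segment 1: A = 31.7 mm² = 3.170e-05 m²
R₁ = ρL/A = (2.59×10^-8)(2080)/(3.170e-05) = 1.699 Ω
Segment 2: A = 183 mm² = 1.830e-04 m²
R₂ = (2.59×10^-8)(1720)/(1.830e-04) = 0.2434 Ω
R = R₁ + R₂ = 1.94 Ω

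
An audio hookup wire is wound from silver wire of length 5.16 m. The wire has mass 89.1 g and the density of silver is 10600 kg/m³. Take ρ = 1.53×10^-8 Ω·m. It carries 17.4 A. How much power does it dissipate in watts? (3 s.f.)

A = m/(density·L) = 0.0891/(10600×5.16) = 1.6290e-06 m²
R = ρL/A = (1.53×10^-8)(5.16)/(1.6290e-06) = 0.04846 Ω
P = I²R = (17.4)² × 0.04846 = 14.7 W

14.7 W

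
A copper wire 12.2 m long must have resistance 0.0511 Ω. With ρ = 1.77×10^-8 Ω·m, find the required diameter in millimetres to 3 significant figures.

A = ρL/R = (1.77×10^-8)(12.2)/(0.0511) = 4.226e-06 m²
d = 2√(A/π) = 2.320e-03 m = 2.32 mm

2.32 mm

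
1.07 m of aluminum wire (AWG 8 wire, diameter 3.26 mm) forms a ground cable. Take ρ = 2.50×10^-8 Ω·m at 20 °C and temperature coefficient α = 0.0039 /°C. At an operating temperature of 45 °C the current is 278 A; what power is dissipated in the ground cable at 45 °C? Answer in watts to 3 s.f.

A = π(3.26/2 mm)² = π(1.6300e-03 m)² = 8.347e-06 m²
R₍20₎ = ρL/A = (2.50×10^-8)(1.07)/(8.347e-06) = 0.003205 Ω
R₍45₎ = R₍20₎(1 + αΔT) = 0.003205 × (1 + 0.0039×25) = 0.003517 Ω
P = I²R = (278)² × 0.003517 = 272 W

272 W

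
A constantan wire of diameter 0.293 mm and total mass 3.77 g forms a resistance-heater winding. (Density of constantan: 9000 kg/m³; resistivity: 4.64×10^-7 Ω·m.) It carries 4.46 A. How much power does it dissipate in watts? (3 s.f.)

850 W

A = π(d/2)² = π(1.4650e-04 m)² = 6.7426e-08 m²
L = m/(density·A) = 0.00377/(9000×6.7426e-08) = 6.213 m
R = ρL/A = (4.64×10^-7)(6.213)/(6.7426e-08) = 42.75 Ω
P = I²R = (4.46)² × 42.75 = 850 W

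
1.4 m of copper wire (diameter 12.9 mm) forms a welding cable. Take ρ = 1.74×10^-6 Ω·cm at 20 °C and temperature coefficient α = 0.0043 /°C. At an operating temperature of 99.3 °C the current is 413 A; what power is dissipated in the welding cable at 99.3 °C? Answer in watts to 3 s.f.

42.6 W

ρ = 1.74×10^-6 Ω·cm = 1.74×10^-8 Ω·m
A = π(d/2)² = π(6.4500e-03 m)² = 1.307e-04 m²
R₍20₎ = ρL/A = (1.74×10^-8)(1.4)/(1.307e-04) = 1.864×10^-4 Ω
R₍99.3₎ = R₍20₎(1 + αΔT) = 1.864×10^-4 × (1 + 0.0043×79.3) = 2.499×10^-4 Ω
P = I²R = (413)² × 2.499×10^-4 = 42.6 W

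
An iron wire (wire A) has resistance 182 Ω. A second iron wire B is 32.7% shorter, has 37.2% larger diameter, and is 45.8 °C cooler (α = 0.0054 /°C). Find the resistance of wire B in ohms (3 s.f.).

R ∝ ρL/d² with ρ ∝ (1+αΔT), so R_B/R_A = (1 − 32.7/100) × (1 + 37.2/100)⁻² × (1 − 0.0054×45.8)
= 0.673 × 0.5312 × 0.7527 = 0.2691
R_B = 0.2691 × 182 = 49.0 Ω

49.0 Ω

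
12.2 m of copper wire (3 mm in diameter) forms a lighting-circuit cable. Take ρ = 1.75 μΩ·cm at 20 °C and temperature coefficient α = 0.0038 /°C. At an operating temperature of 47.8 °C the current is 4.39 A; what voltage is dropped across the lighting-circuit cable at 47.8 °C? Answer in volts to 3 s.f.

ρ = 1.75 μΩ·cm = 1.75×10^-8 Ω·m
A = π(d/2)² = π(1.5000e-03 m)² = 7.069e-06 m²
R₍20₎ = ρL/A = (1.75×10^-8)(12.2)/(7.069e-06) = 0.0302 Ω
R₍47.8₎ = R₍20₎(1 + αΔT) = 0.0302 × (1 + 0.0038×27.8) = 0.03339 Ω
V = IR = 4.39 × 0.03339 = 0.147 V

0.147 V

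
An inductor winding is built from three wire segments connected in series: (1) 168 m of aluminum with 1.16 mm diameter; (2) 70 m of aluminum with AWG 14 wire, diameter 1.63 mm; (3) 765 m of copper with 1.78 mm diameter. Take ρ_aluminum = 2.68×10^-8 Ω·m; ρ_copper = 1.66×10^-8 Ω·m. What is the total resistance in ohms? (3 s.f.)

Seg 1: A = π(d/2)² = π(5.8000e-04 m)² = 1.057e-06 m²
R_1 = (2.68×10^-8)(168)/(1.057e-06) = 4.26 Ω
Seg 2: A = π(1.63/2 mm)² = π(8.1500e-04 m)² = 2.087e-06 m²
R_2 = (2.68×10^-8)(70)/(2.087e-06) = 0.899 Ω
Seg 3: A = π(d/2)² = π(8.9000e-04 m)² = 2.488e-06 m²
R_3 = (1.66×10^-8)(765)/(2.488e-06) = 5.103 Ω
R_total = R_1 + R_2 + R_3 = 10.3 Ω

10.3 Ω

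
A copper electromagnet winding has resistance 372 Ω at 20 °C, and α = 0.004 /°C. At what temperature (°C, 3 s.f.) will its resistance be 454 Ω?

R = R₀(1 + α(T − T₀)) ⇒ T = T₀ + (R/R₀ − 1)/α
T = 20 + (454/372 − 1)/0.004 = 20 + (0.2204)/0.004 = 75.1 °C

75.1 °C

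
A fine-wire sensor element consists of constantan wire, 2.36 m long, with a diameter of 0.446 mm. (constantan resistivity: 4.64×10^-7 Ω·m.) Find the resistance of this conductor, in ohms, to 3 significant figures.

A = π(d/2)² = π(2.2300e-04 m)² = 1.562e-07 m²
R = ρL/A = (4.64×10^-7)(2.36 m)/(1.562e-07 m²) = 7.01 Ω

7.01 Ω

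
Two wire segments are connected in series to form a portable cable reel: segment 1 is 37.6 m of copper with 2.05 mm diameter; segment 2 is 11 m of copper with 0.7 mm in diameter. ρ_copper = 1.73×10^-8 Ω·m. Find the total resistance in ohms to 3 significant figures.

0.692 Ω

Segment 1: A = π(d/2)² = π(1.0250e-03 m)² = 3.301e-06 m²
R₁ = ρL/A = (1.73×10^-8)(37.6)/(3.301e-06) = 0.1971 Ω
Segment 2: A = π(d/2)² = π(3.5000e-04 m)² = 3.848e-07 m²
R₂ = (1.73×10^-8)(11)/(3.848e-07) = 0.4945 Ω
R = R₁ + R₂ = 0.692 Ω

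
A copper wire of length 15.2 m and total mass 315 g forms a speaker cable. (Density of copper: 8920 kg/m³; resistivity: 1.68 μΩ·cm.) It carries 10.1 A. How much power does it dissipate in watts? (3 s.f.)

ρ = 1.68 μΩ·cm = 1.68×10^-8 Ω·m
A = m/(density·L) = 0.315/(8920×15.2) = 2.3233e-06 m²
R = ρL/A = (1.68×10^-8)(15.2)/(2.3233e-06) = 0.1099 Ω
P = I²R = (10.1)² × 0.1099 = 11.2 W

11.2 W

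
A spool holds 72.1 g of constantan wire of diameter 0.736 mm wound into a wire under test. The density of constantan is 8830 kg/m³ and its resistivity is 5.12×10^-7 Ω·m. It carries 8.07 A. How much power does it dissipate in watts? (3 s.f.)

1500 W

A = π(d/2)² = π(3.6800e-04 m)² = 4.2545e-07 m²
L = m/(density·A) = 0.0721/(8830×4.2545e-07) = 19.19 m
R = ρL/A = (5.12×10^-7)(19.19)/(4.2545e-07) = 23.1 Ω
P = I²R = (8.07)² × 23.1 = 1500 W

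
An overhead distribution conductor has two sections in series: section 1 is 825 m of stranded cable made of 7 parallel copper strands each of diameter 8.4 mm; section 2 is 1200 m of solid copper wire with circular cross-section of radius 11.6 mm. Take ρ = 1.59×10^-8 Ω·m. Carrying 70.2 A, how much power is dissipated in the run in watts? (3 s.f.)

389 W

Section 1: A_strand = π(4.2000e-03)² = 5.542e-05 m²; R₁ = ρL/(N·A_s) = (1.59×10^-8)(825)/(7×5.542e-05) = 0.03381 Ω
Section 2: A = πr² = π(1.1600e-02 m)² = 4.227e-04 m²
R₂ = (1.59×10^-8)(1200)/(4.227e-04) = 0.04513 Ω
R = R₁ + R₂ = 0.07895 Ω
P = I²R = (70.2)² × 0.07895 = 389 W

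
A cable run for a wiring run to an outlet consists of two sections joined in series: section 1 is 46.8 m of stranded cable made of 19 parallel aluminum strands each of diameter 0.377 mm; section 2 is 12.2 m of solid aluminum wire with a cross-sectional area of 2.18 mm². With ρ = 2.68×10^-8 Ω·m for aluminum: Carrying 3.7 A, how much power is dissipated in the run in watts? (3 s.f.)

10.1 W

Section 1: A_strand = π(1.8850e-04)² = 1.116e-07 m²; R₁ = ρL/(N·A_s) = (2.68×10^-8)(46.8)/(19×1.116e-07) = 0.5914 Ω
Section 2: A = 2.18 mm² = 2.180e-06 m²
R₂ = (2.68×10^-8)(12.2)/(2.180e-06) = 0.15 Ω
R = R₁ + R₂ = 0.7413 Ω
P = I²R = (3.7)² × 0.7413 = 10.1 W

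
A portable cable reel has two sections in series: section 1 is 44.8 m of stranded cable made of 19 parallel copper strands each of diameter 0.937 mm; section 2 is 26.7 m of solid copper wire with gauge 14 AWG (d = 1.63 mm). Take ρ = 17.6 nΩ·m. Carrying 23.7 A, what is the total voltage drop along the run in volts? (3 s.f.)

ρ = 17.6 nΩ·m = 1.76×10^-8 Ω·m
Section 1: A_strand = π(4.6850e-04)² = 6.896e-07 m²; R₁ = ρL/(N·A_s) = (1.76×10^-8)(44.8)/(19×6.896e-07) = 0.06018 Ω
Section 2: A = π(1.63/2 mm)² = π(8.1500e-04 m)² = 2.087e-06 m²
R₂ = (1.76×10^-8)(26.7)/(2.087e-06) = 0.2252 Ω
R = R₁ + R₂ = 0.2854 Ω
V = IR = 23.7 × 0.2854 = 6.76 V

6.76 V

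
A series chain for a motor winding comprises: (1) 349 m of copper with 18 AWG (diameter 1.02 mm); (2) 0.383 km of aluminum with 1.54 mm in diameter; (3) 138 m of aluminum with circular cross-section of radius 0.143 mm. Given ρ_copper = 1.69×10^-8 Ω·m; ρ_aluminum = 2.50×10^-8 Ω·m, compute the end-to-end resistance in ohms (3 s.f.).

Seg 1: A = π(1.02/2 mm)² = π(5.1000e-04 m)² = 8.171e-07 m²
R_1 = (1.69×10^-8)(349)/(8.171e-07) = 7.218 Ω
Seg 2: A = π(d/2)² = π(7.7000e-04 m)² = 1.863e-06 m²
R_2 = (2.50×10^-8)(383)/(1.863e-06) = 5.141 Ω
Seg 3: A = πr² = π(1.4300e-04 m)² = 6.424e-08 m²
R_3 = (2.50×10^-8)(138)/(6.424e-08) = 53.7 Ω
R_total = R_1 + R_2 + R_3 = 66.1 Ω

66.1 Ω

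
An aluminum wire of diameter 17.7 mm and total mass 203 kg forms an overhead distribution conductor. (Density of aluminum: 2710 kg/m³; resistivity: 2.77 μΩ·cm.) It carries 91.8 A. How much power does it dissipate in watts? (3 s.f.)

289 W

ρ = 2.77 μΩ·cm = 2.77×10^-8 Ω·m
A = π(d/2)² = π(8.8500e-03 m)² = 2.4606e-04 m²
L = m/(density·A) = 203/(2710×2.4606e-04) = 304.4 m
R = ρL/A = (2.77×10^-8)(304.4)/(2.4606e-04) = 0.03427 Ω
P = I²R = (91.8)² × 0.03427 = 289 W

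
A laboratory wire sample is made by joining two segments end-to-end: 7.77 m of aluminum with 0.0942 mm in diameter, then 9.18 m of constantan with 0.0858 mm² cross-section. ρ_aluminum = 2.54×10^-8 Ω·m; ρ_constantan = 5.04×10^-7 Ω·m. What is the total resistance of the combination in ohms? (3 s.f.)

82.2 Ω

Segment 1: A = π(d/2)² = π(4.7100e-05 m)² = 6.969e-09 m²
R₁ = ρL/A = (2.54×10^-8)(7.77)/(6.969e-09) = 28.32 Ω
Segment 2: A = 0.0858 mm² = 8.580e-08 m²
R₂ = (5.04×10^-7)(9.18)/(8.580e-08) = 53.92 Ω
R = R₁ + R₂ = 82.2 Ω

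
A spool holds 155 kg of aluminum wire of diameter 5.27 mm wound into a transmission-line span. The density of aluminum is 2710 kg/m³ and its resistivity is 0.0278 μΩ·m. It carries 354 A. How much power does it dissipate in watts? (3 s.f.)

4.19×10^5 W

ρ = 0.0278 μΩ·m = 2.78×10^-8 Ω·m
A = π(d/2)² = π(2.6350e-03 m)² = 2.1813e-05 m²
L = m/(density·A) = 155/(2710×2.1813e-05) = 2622 m
R = ρL/A = (2.78×10^-8)(2622)/(2.1813e-05) = 3.342 Ω
P = I²R = (354)² × 3.342 = 4.19×10^5 W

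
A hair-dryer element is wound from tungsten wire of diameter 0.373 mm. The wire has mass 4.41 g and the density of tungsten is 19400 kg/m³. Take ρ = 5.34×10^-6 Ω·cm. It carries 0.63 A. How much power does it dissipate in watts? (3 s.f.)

ρ = 5.34×10^-6 Ω·cm = 5.34×10^-8 Ω·m
A = π(d/2)² = π(1.8650e-04 m)² = 1.0927e-07 m²
L = m/(density·A) = 0.00441/(19400×1.0927e-07) = 2.08 m
R = ρL/A = (5.34×10^-8)(2.08)/(1.0927e-07) = 1.017 Ω
P = I²R = (0.63)² × 1.017 = 0.404 W

0.404 W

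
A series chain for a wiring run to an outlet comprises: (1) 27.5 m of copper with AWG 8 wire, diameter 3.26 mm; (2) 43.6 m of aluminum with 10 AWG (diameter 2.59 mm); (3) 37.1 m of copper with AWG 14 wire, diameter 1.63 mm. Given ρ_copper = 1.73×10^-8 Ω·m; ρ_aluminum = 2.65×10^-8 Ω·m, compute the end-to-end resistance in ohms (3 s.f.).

Seg 1: A = π(3.26/2 mm)² = π(1.6300e-03 m)² = 8.347e-06 m²
R_1 = (1.73×10^-8)(27.5)/(8.347e-06) = 0.057 Ω
Seg 2: A = π(2.59/2 mm)² = π(1.2950e-03 m)² = 5.269e-06 m²
R_2 = (2.65×10^-8)(43.6)/(5.269e-06) = 0.2193 Ω
Seg 3: A = π(1.63/2 mm)² = π(8.1500e-04 m)² = 2.087e-06 m²
R_3 = (1.73×10^-8)(37.1)/(2.087e-06) = 0.3076 Ω
R_total = R_1 + R_2 + R_3 = 0.584 Ω

0.584 Ω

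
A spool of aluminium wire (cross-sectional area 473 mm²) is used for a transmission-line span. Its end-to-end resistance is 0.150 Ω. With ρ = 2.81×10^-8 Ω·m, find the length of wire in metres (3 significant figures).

A = 473 mm² = 4.730e-04 m²
L = RA/ρ = (0.15)(4.730e-04)/(2.81×10^-8) = 2520 m

2520 m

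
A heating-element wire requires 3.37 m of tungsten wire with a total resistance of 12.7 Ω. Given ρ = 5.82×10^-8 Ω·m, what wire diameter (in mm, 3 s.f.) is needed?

A = ρL/R = (5.82×10^-8)(3.37)/(12.7) = 1.544e-08 m²
d = 2√(A/π) = 1.402e-04 m = 0.140 mm

0.140 mm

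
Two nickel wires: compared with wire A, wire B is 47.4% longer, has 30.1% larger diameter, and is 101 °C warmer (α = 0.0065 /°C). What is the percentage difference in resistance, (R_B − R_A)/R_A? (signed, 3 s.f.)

44.3%

R ∝ ρL/d² with ρ ∝ (1+αΔT), so R_B/R_A = (1 + 47.4/100) × (1 + 30.1/100)⁻² × (1 + 0.0065×101)
= 1.474 × 0.5908 × 1.657 = 1.443
(R_B − R_A)/R_A = 1.443 − 1 = 44.3%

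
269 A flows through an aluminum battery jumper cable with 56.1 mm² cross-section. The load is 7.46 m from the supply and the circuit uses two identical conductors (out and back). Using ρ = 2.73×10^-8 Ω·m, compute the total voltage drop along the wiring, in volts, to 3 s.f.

1.95 V

A = 56.1 mm² = 5.610e-05 m²
Total conductor length (both ways) L = 2 × 7.46 = 14.92 m
R = ρL/A = (2.73×10^-8)(14.92)/(5.610e-05) = 0.007261 Ω
V = IR = 269 × 0.007261 = 1.95 V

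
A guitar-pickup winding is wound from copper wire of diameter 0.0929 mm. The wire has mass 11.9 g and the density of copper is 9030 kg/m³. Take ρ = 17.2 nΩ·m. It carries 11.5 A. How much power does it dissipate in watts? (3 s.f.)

65200 W

ρ = 17.2 nΩ·m = 1.72×10^-8 Ω·m
A = π(d/2)² = π(4.6450e-05 m)² = 6.7783e-09 m²
L = m/(density·A) = 0.0119/(9030×6.7783e-09) = 194.4 m
R = ρL/A = (1.72×10^-8)(194.4)/(6.7783e-09) = 493.3 Ω
P = I²R = (11.5)² × 493.3 = 65200 W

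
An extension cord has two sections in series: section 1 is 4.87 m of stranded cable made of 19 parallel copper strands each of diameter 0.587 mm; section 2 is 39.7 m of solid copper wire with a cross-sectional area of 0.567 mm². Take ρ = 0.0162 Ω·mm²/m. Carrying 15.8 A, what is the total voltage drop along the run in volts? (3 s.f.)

18.2 V

ρ = 0.0162 Ω·mm²/m = 1.62×10^-8 Ω·m
Section 1: A_strand = π(2.9350e-04)² = 2.706e-07 m²; R₁ = ρL/(N·A_s) = (1.62×10^-8)(4.87)/(19×2.706e-07) = 0.01534 Ω
Section 2: A = 0.567 mm² = 5.670e-07 m²
R₂ = (1.62×10^-8)(39.7)/(5.670e-07) = 1.134 Ω
R = R₁ + R₂ = 1.15 Ω
V = IR = 15.8 × 1.15 = 18.2 V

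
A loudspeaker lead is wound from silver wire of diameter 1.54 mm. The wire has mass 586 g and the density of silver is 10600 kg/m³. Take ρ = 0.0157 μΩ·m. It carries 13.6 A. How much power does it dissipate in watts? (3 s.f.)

46.3 W

ρ = 0.0157 μΩ·m = 1.57×10^-8 Ω·m
A = π(d/2)² = π(7.7000e-04 m)² = 1.8627e-06 m²
L = m/(density·A) = 0.586/(10600×1.8627e-06) = 29.68 m
R = ρL/A = (1.57×10^-8)(29.68)/(1.8627e-06) = 0.2502 Ω
P = I²R = (13.6)² × 0.2502 = 46.3 W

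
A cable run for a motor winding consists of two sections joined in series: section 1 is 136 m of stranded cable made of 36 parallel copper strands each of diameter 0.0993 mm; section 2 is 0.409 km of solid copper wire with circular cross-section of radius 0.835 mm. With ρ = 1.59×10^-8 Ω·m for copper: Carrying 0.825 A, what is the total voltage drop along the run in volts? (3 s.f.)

Section 1: A_strand = π(4.9650e-05)² = 7.744e-09 m²; R₁ = ρL/(N·A_s) = (1.59×10^-8)(136)/(36×7.744e-09) = 7.756 Ω
Section 2: A = πr² = π(8.3500e-04 m)² = 2.190e-06 m²
R₂ = (1.59×10^-8)(409)/(2.190e-06) = 2.969 Ω
R = R₁ + R₂ = 10.73 Ω
V = IR = 0.825 × 10.73 = 8.85 V

8.85 V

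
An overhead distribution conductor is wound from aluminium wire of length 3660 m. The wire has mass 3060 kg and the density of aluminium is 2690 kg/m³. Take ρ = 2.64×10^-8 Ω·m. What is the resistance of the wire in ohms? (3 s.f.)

0.311 Ω

A = m/(density·L) = 3060/(2690×3660) = 3.1081e-04 m²
R = ρL/A = (2.64×10^-8)(3660)/(3.1081e-04) = 0.311 Ω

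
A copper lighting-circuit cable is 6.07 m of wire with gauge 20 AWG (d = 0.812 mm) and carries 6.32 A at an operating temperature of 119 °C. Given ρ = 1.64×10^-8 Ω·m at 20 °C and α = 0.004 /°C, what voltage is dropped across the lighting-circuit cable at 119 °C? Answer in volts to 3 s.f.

A = π(0.812/2 mm)² = π(4.0600e-04 m)² = 5.178e-07 m²
R₍20₎ = ρL/A = (1.64×10^-8)(6.07)/(5.178e-07) = 0.1922 Ω
R₍119₎ = R₍20₎(1 + αΔT) = 0.1922 × (1 + 0.004×99) = 0.2684 Ω
V = IR = 6.32 × 0.2684 = 1.70 V

1.70 V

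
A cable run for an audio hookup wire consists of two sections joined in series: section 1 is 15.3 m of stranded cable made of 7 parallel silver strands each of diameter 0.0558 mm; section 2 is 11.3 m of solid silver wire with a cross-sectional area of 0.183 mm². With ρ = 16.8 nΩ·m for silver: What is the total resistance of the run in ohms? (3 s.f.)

ρ = 16.8 nΩ·m = 1.68×10^-8 Ω·m
Section 1: A_strand = π(2.7900e-05)² = 2.445e-09 m²; R₁ = ρL/(N·A_s) = (1.68×10^-8)(15.3)/(7×2.445e-09) = 15.02 Ω
Section 2: A = 0.183 mm² = 1.830e-07 m²
R₂ = (1.68×10^-8)(11.3)/(1.830e-07) = 1.037 Ω
R = R₁ + R₂ = 16.1 Ω

16.1 Ω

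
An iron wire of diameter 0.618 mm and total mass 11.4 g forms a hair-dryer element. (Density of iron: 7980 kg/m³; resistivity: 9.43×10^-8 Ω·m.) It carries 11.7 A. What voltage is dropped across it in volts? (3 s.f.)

17.5 V

A = π(d/2)² = π(3.0900e-04 m)² = 2.9996e-07 m²
L = m/(density·A) = 0.0114/(7980×2.9996e-07) = 4.763 m
R = ρL/A = (9.43×10^-8)(4.763)/(2.9996e-07) = 1.497 Ω
V = IR = 11.7 × 1.497 = 17.5 V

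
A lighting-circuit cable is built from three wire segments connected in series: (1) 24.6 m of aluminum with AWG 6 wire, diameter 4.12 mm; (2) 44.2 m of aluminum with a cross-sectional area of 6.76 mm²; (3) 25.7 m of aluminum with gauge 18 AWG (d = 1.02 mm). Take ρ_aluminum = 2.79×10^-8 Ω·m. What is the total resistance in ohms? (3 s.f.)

1.11 Ω

Seg 1: A = π(4.12/2 mm)² = π(2.0600e-03 m)² = 1.333e-05 m²
R_1 = (2.79×10^-8)(24.6)/(1.333e-05) = 0.05148 Ω
Seg 2: A = 6.76 mm² = 6.760e-06 m²
R_2 = (2.79×10^-8)(44.2)/(6.760e-06) = 0.1824 Ω
Seg 3: A = π(1.02/2 mm)² = π(5.1000e-04 m)² = 8.171e-07 m²
R_3 = (2.79×10^-8)(25.7)/(8.171e-07) = 0.8775 Ω
R_total = R_1 + R_2 + R_3 = 1.11 Ω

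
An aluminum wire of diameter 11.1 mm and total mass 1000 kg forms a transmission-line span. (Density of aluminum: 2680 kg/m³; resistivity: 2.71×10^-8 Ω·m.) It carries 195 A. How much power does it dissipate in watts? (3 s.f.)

A = π(d/2)² = π(5.5500e-03 m)² = 9.6769e-05 m²
L = m/(density·A) = 1000/(2680×9.6769e-05) = 3856 m
R = ρL/A = (2.71×10^-8)(3856)/(9.6769e-05) = 1.08 Ω
P = I²R = (195)² × 1.08 = 41100 W

41100 W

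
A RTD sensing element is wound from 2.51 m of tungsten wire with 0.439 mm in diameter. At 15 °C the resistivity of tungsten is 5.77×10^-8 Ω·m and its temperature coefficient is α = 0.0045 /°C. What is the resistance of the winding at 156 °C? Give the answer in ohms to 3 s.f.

A = π(d/2)² = π(2.1950e-04 m)² = 1.514e-07 m²
R₍15°C₎ = ρL/A = (5.77×10^-8)(2.51)/(1.514e-07) = 0.9568 Ω
R = R₀(1 + αΔT) = 0.9568(1 + 0.0045×141) = 1.56 Ω

1.56 Ω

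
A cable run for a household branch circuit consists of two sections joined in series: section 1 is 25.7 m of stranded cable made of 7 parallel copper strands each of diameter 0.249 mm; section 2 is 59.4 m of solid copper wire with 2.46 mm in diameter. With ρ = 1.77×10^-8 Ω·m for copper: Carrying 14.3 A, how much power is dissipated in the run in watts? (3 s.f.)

Section 1: A_strand = π(1.2450e-04)² = 4.870e-08 m²; R₁ = ρL/(N·A_s) = (1.77×10^-8)(25.7)/(7×4.870e-08) = 1.335 Ω
Section 2: A = π(d/2)² = π(1.2300e-03 m)² = 4.753e-06 m²
R₂ = (1.77×10^-8)(59.4)/(4.753e-06) = 0.2212 Ω
R = R₁ + R₂ = 1.556 Ω
P = I²R = (14.3)² × 1.556 = 318 W

318 W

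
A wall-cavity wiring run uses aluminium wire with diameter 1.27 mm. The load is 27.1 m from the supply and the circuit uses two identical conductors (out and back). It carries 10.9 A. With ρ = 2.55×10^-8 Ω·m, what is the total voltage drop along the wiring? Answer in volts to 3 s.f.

A = π(d/2)² = π(6.3500e-04 m)² = 1.267e-06 m²
Total conductor length (both ways) L = 2 × 27.1 = 54.2 m
R = ρL/A = (2.55×10^-8)(54.2)/(1.267e-06) = 1.091 Ω
V = IR = 10.9 × 1.091 = 11.9 V

11.9 V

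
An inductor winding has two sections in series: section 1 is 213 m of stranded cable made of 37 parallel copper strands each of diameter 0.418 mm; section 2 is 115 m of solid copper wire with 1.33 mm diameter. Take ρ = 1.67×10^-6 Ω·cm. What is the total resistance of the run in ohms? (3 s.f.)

2.08 Ω

ρ = 1.67×10^-6 Ω·cm = 1.67×10^-8 Ω·m
Section 1: A_strand = π(2.0900e-04)² = 1.372e-07 m²; R₁ = ρL/(N·A_s) = (1.67×10^-8)(213)/(37×1.372e-07) = 0.7006 Ω
Section 2: A = π(d/2)² = π(6.6500e-04 m)² = 1.389e-06 m²
R₂ = (1.67×10^-8)(115)/(1.389e-06) = 1.382 Ω
R = R₁ + R₂ = 2.08 Ω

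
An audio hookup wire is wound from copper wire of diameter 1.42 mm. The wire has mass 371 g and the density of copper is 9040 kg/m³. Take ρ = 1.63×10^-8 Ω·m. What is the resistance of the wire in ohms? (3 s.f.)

A = π(d/2)² = π(7.1000e-04 m)² = 1.5837e-06 m²
L = m/(density·A) = 0.371/(9040×1.5837e-06) = 25.91 m
R = ρL/A = (1.63×10^-8)(25.91)/(1.5837e-06) = 0.267 Ω

0.267 Ω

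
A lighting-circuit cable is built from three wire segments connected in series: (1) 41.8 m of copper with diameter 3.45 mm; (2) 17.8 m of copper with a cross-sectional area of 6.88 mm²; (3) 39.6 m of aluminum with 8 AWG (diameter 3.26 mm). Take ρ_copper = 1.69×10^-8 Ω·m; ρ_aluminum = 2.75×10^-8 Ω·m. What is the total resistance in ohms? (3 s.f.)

0.250 Ω

Seg 1: A = π(d/2)² = π(1.7250e-03 m)² = 9.348e-06 m²
R_1 = (1.69×10^-8)(41.8)/(9.348e-06) = 0.07557 Ω
Seg 2: A = 6.88 mm² = 6.880e-06 m²
R_2 = (1.69×10^-8)(17.8)/(6.880e-06) = 0.04372 Ω
Seg 3: A = π(3.26/2 mm)² = π(1.6300e-03 m)² = 8.347e-06 m²
R_3 = (2.75×10^-8)(39.6)/(8.347e-06) = 0.1305 Ω
R_total = R_1 + R_2 + R_3 = 0.250 Ω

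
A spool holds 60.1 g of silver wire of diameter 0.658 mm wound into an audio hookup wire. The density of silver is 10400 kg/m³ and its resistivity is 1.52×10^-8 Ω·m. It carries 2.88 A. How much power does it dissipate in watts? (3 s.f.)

6.30 W

A = π(d/2)² = π(3.2900e-04 m)² = 3.4005e-07 m²
L = m/(density·A) = 0.0601/(10400×3.4005e-07) = 16.99 m
R = ρL/A = (1.52×10^-8)(16.99)/(3.4005e-07) = 0.7596 Ω
P = I²R = (2.88)² × 0.7596 = 6.30 W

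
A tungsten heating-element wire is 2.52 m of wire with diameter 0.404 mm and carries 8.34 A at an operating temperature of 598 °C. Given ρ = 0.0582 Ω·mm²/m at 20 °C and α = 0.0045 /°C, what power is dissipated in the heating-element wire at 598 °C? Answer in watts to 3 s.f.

287 W

ρ = 0.0582 Ω·mm²/m = 5.82×10^-8 Ω·m
A = π(d/2)² = π(2.0200e-04 m)² = 1.282e-07 m²
R₍20₎ = ρL/A = (5.82×10^-8)(2.52)/(1.282e-07) = 1.144 Ω
R₍598₎ = R₍20₎(1 + αΔT) = 1.144 × (1 + 0.0045×578) = 4.12 Ω
P = I²R = (8.34)² × 4.12 = 287 W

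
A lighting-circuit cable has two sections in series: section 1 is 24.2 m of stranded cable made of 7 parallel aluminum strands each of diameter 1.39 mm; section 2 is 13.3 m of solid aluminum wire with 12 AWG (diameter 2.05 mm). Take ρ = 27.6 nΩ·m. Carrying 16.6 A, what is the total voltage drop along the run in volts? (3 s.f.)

ρ = 27.6 nΩ·m = 2.76×10^-8 Ω·m
Section 1: A_strand = π(6.9500e-04)² = 1.517e-06 m²; R₁ = ρL/(N·A_s) = (2.76×10^-8)(24.2)/(7×1.517e-06) = 0.06288 Ω
Section 2: A = π(2.05/2 mm)² = π(1.0250e-03 m)² = 3.301e-06 m²
R₂ = (2.76×10^-8)(13.3)/(3.301e-06) = 0.1112 Ω
R = R₁ + R₂ = 0.1741 Ω
V = IR = 16.6 × 0.1741 = 2.89 V

2.89 V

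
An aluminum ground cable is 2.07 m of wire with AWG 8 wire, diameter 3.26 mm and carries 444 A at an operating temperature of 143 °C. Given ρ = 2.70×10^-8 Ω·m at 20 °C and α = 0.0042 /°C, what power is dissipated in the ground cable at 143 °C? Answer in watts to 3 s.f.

2000 W

A = π(3.26/2 mm)² = π(1.6300e-03 m)² = 8.347e-06 m²
R₍20₎ = ρL/A = (2.70×10^-8)(2.07)/(8.347e-06) = 0.006696 Ω
R₍143₎ = R₍20₎(1 + αΔT) = 0.006696 × (1 + 0.0042×123) = 0.01016 Ω
P = I²R = (444)² × 0.01016 = 2000 W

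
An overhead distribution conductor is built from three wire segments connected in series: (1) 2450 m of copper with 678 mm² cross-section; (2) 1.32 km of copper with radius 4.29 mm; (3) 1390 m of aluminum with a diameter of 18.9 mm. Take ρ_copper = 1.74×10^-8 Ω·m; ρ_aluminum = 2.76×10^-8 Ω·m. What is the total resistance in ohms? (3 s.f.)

0.597 Ω

Seg 1: A = 678 mm² = 6.780e-04 m²
R_1 = (1.74×10^-8)(2450)/(6.780e-04) = 0.06288 Ω
Seg 2: A = πr² = π(4.2900e-03 m)² = 5.782e-05 m²
R_2 = (1.74×10^-8)(1320)/(5.782e-05) = 0.3972 Ω
Seg 3: A = π(d/2)² = π(9.4500e-03 m)² = 2.806e-04 m²
R_3 = (2.76×10^-8)(1390)/(2.806e-04) = 0.1367 Ω
R_total = R_1 + R_2 + R_3 = 0.597 Ω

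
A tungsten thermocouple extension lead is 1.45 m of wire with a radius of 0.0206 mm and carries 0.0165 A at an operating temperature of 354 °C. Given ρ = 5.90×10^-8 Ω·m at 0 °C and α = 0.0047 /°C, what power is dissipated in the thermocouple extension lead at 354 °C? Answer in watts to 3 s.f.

0.0465 W

A = πr² = π(2.0600e-05 m)² = 1.333e-09 m²
R₍0₎ = ρL/A = (5.90×10^-8)(1.45)/(1.333e-09) = 64.17 Ω
R₍354₎ = R₍0₎(1 + αΔT) = 64.17 × (1 + 0.0047×354) = 170.9 Ω
P = I²R = (0.0165)² × 170.9 = 0.0465 W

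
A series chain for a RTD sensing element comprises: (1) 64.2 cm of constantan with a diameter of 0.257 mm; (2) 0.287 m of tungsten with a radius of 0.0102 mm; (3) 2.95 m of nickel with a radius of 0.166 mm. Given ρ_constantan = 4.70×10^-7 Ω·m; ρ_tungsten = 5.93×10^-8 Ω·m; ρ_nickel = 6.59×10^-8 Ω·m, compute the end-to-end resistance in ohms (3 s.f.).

Seg 1: A = π(d/2)² = π(1.2850e-04 m)² = 5.187e-08 m²
R_1 = (4.70×10^-7)(0.642)/(5.187e-08) = 5.817 Ω
Seg 2: A = πr² = π(1.0200e-05 m)² = 3.269e-10 m²
R_2 = (5.93×10^-8)(0.287)/(3.269e-10) = 52.07 Ω
Seg 3: A = πr² = π(1.6600e-04 m)² = 8.657e-08 m²
R_3 = (6.59×10^-8)(2.95)/(8.657e-08) = 2.246 Ω
R_total = R_1 + R_2 + R_3 = 60.1 Ω

60.1 Ω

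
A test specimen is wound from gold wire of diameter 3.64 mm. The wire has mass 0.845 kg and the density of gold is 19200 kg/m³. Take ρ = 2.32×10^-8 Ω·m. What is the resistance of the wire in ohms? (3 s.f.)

A = π(d/2)² = π(1.8200e-03 m)² = 1.0406e-05 m²
L = m/(density·A) = 0.845/(19200×1.0406e-05) = 4.229 m
R = ρL/A = (2.32×10^-8)(4.229)/(1.0406e-05) = 0.00943 Ω

0.00943 Ω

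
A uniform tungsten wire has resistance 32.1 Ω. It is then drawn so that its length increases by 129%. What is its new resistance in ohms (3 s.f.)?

168 Ω

k = 1 + 129/100 = 2.29; volume constant ⇒ A' = A/k, so R' = k²R.
R' = 5.244 × 32.1 = 168 Ω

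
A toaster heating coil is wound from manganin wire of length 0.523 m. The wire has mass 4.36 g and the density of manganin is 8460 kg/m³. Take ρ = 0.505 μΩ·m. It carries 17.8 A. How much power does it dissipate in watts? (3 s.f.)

ρ = 0.505 μΩ·m = 5.05×10^-7 Ω·m
A = m/(density·L) = 0.00436/(8460×0.523) = 9.8540e-07 m²
R = ρL/A = (5.05×10^-7)(0.523)/(9.8540e-07) = 0.268 Ω
P = I²R = (17.8)² × 0.268 = 84.9 W

84.9 W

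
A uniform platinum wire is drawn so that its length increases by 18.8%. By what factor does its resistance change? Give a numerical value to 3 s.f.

1.41

k = 1 + 18.8/100 = 1.188; volume constant ⇒ A' = A/k, so R' = k²R.
Factor = 1.41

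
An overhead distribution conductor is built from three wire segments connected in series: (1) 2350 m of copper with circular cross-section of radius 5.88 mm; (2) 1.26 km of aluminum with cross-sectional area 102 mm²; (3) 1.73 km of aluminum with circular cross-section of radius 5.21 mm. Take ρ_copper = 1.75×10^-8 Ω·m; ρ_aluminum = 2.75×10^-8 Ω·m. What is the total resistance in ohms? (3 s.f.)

1.28 Ω

Seg 1: A = πr² = π(5.8800e-03 m)² = 1.086e-04 m²
R_1 = (1.75×10^-8)(2350)/(1.086e-04) = 0.3786 Ω
Seg 2: A = 102 mm² = 1.020e-04 m²
R_2 = (2.75×10^-8)(1260)/(1.020e-04) = 0.3397 Ω
Seg 3: A = πr² = π(5.2100e-03 m)² = 8.528e-05 m²
R_3 = (2.75×10^-8)(1730)/(8.528e-05) = 0.5579 Ω
R_total = R_1 + R_2 + R_3 = 1.28 Ω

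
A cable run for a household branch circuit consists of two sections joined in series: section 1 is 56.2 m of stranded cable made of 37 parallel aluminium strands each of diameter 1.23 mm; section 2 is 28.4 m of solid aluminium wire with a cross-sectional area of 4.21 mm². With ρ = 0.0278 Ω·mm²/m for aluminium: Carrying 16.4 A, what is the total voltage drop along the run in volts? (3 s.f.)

3.66 V

ρ = 0.0278 Ω·mm²/m = 2.78×10^-8 Ω·m
Section 1: A_strand = π(6.1500e-04)² = 1.188e-06 m²; R₁ = ρL/(N·A_s) = (2.78×10^-8)(56.2)/(37×1.188e-06) = 0.03554 Ω
Section 2: A = 4.21 mm² = 4.210e-06 m²
R₂ = (2.78×10^-8)(28.4)/(4.210e-06) = 0.1875 Ω
R = R₁ + R₂ = 0.2231 Ω
V = IR = 16.4 × 0.2231 = 3.66 V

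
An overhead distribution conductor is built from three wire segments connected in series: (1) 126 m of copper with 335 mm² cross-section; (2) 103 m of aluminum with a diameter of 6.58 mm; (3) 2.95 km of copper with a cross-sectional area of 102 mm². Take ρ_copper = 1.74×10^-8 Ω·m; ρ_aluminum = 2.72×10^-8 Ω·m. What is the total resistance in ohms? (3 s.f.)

0.592 Ω

Seg 1: A = 335 mm² = 3.350e-04 m²
R_1 = (1.74×10^-8)(126)/(3.350e-04) = 0.006544 Ω
Seg 2: A = π(d/2)² = π(3.2900e-03 m)² = 3.400e-05 m²
R_2 = (2.72×10^-8)(103)/(3.400e-05) = 0.08239 Ω
Seg 3: A = 102 mm² = 1.020e-04 m²
R_3 = (1.74×10^-8)(2950)/(1.020e-04) = 0.5032 Ω
R_total = R_1 + R_2 + R_3 = 0.592 Ω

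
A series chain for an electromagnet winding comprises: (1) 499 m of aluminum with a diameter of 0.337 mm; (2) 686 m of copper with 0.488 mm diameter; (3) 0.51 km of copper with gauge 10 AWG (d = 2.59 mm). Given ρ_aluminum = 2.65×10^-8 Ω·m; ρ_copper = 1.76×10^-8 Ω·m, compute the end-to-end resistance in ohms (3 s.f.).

Seg 1: A = π(d/2)² = π(1.6850e-04 m)² = 8.920e-08 m²
R_1 = (2.65×10^-8)(499)/(8.920e-08) = 148.3 Ω
Seg 2: A = π(d/2)² = π(2.4400e-04 m)² = 1.870e-07 m²
R_2 = (1.76×10^-8)(686)/(1.870e-07) = 64.55 Ω
Seg 3: A = π(2.59/2 mm)² = π(1.2950e-03 m)² = 5.269e-06 m²
R_3 = (1.76×10^-8)(510)/(5.269e-06) = 1.704 Ω
R_total = R_1 + R_2 + R_3 = 215 Ω

215 Ω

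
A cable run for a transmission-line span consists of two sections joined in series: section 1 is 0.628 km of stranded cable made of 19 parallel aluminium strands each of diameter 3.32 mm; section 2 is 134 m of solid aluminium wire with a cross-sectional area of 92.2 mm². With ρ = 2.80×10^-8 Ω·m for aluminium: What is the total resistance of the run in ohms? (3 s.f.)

0.148 Ω

Section 1: A_strand = π(1.6600e-03)² = 8.657e-06 m²; R₁ = ρL/(N·A_s) = (2.80×10^-8)(628)/(19×8.657e-06) = 0.1069 Ω
Section 2: A = 92.2 mm² = 9.220e-05 m²
R₂ = (2.80×10^-8)(134)/(9.220e-05) = 0.04069 Ω
R = R₁ + R₂ = 0.148 Ω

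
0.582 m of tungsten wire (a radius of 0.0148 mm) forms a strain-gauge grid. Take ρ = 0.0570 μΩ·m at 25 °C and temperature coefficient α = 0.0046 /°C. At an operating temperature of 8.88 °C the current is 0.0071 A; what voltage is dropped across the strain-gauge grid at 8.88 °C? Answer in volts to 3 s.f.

ρ = 0.0570 μΩ·m = 5.70×10^-8 Ω·m
A = πr² = π(1.4800e-05 m)² = 6.881e-10 m²
R₍25₎ = ρL/A = (5.70×10^-8)(0.582)/(6.881e-10) = 48.21 Ω
R₍8.88₎ = R₍25₎(1 + αΔT) = 48.21 × (1 + 0.0046×-16.1) = 44.63 Ω
V = IR = 0.0071 × 44.63 = 0.317 V

0.317 V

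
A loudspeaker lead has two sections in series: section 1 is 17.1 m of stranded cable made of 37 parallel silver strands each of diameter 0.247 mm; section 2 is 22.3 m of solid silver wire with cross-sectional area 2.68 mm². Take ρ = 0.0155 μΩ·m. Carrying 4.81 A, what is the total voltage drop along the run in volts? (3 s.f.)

ρ = 0.0155 μΩ·m = 1.55×10^-8 Ω·m
Section 1: A_strand = π(1.2350e-04)² = 4.792e-08 m²; R₁ = ρL/(N·A_s) = (1.55×10^-8)(17.1)/(37×4.792e-08) = 0.1495 Ω
Section 2: A = 2.68 mm² = 2.680e-06 m²
R₂ = (1.55×10^-8)(22.3)/(2.680e-06) = 0.129 Ω
R = R₁ + R₂ = 0.2785 Ω
V = IR = 4.81 × 0.2785 = 1.34 V

1.34 V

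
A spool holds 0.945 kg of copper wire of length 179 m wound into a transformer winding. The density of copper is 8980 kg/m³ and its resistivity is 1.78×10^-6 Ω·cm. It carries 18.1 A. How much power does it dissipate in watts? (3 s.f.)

ρ = 1.78×10^-6 Ω·cm = 1.78×10^-8 Ω·m
A = m/(density·L) = 0.945/(8980×179) = 5.8790e-07 m²
R = ρL/A = (1.78×10^-8)(179)/(5.8790e-07) = 5.42 Ω
P = I²R = (18.1)² × 5.42 = 1780 W

1780 W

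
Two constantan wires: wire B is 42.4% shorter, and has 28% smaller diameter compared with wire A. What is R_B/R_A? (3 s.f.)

1.11

R ∝ L/d², so R_B/R_A = (1 − 42.4/100) × (1 − 28/100)⁻²
= 0.576 × 1.929 = 1.11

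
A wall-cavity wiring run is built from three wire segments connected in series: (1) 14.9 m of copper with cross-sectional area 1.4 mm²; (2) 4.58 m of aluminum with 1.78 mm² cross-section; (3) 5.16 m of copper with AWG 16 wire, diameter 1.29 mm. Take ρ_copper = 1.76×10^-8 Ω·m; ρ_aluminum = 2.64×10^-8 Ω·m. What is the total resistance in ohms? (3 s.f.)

Seg 1: A = 1.4 mm² = 1.400e-06 m²
R_1 = (1.76×10^-8)(14.9)/(1.400e-06) = 0.1873 Ω
Seg 2: A = 1.78 mm² = 1.780e-06 m²
R_2 = (2.64×10^-8)(4.58)/(1.780e-06) = 0.06793 Ω
Seg 3: A = π(1.29/2 mm)² = π(6.4500e-04 m)² = 1.307e-06 m²
R_3 = (1.76×10^-8)(5.16)/(1.307e-06) = 0.06949 Ω
R_total = R_1 + R_2 + R_3 = 0.325 Ω

0.325 Ω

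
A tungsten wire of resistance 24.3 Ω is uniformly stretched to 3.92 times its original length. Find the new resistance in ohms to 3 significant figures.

373 Ω

Volume constant ⇒ A' = A/k with k = 3.92. R' = ρ(kL)/(A/k) = k²R.
R' = 15.37 × 24.3 = 373 Ω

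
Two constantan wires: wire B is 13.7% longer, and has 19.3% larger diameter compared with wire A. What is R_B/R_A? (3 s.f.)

0.799

R ∝ L/d², so R_B/R_A = (1 + 13.7/100) × (1 + 19.3/100)⁻²
= 1.137 × 0.7026 = 0.799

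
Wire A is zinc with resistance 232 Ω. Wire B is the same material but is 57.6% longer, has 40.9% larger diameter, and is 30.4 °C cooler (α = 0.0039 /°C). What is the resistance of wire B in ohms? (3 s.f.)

162 Ω

R ∝ ρL/d² with ρ ∝ (1+αΔT), so R_B/R_A = (1 + 57.6/100) × (1 + 40.9/100)⁻² × (1 − 0.0039×30.4)
= 1.576 × 0.5037 × 0.8814 = 0.6997
R_B = 0.6997 × 232 = 162 Ω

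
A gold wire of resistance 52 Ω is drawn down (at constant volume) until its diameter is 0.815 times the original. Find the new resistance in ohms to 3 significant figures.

118 Ω

Volume constant ⇒ L' = L/r² with r = 0.815. R' = ρL'/A' = ρ(L/r²)/(πr²d₀²/4) = R/r⁴.
R' = 2.267 × 52 = 118 Ω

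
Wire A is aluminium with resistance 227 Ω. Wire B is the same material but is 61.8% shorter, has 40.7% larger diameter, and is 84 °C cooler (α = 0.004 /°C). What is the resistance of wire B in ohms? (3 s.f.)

29.1 Ω

R ∝ ρL/d² with ρ ∝ (1+αΔT), so R_B/R_A = (1 − 61.8/100) × (1 + 40.7/100)⁻² × (1 − 0.004×84)
= 0.382 × 0.5051 × 0.664 = 0.1281
R_B = 0.1281 × 227 = 29.1 Ω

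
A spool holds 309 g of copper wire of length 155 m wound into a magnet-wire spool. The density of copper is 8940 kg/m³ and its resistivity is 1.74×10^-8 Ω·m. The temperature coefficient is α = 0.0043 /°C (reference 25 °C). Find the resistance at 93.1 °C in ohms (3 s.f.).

A = m/(density·L) = 0.309/(8940×155) = 2.2299e-07 m²
R = ρL/A = (1.74×10^-8)(155)/(2.2299e-07) = 12.09 Ω
R(93.1 °C) = 12.09 × (1 + 0.0043×68.1) = 15.6 Ω

15.6 Ω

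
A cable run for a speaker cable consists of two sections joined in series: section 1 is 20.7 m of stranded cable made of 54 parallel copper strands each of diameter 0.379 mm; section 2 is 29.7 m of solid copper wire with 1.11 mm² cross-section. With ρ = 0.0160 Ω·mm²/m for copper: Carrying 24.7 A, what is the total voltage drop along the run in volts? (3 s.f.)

ρ = 0.0160 Ω·mm²/m = 1.60×10^-8 Ω·m
Section 1: A_strand = π(1.8950e-04)² = 1.128e-07 m²; R₁ = ρL/(N·A_s) = (1.60×10^-8)(20.7)/(54×1.128e-07) = 0.05437 Ω
Section 2: A = 1.11 mm² = 1.110e-06 m²
R₂ = (1.60×10^-8)(29.7)/(1.110e-06) = 0.4281 Ω
R = R₁ + R₂ = 0.4825 Ω
V = IR = 24.7 × 0.4825 = 11.9 V

11.9 V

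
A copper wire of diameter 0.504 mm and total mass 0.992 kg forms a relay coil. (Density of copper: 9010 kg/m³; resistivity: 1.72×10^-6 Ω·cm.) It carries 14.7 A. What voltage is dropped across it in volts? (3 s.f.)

ρ = 1.72×10^-6 Ω·cm = 1.72×10^-8 Ω·m
A = π(d/2)² = π(2.5200e-04 m)² = 1.9950e-07 m²
L = m/(density·A) = 0.992/(9010×1.9950e-07) = 551.9 m
R = ρL/A = (1.72×10^-8)(551.9)/(1.9950e-07) = 47.58 Ω
V = IR = 14.7 × 47.58 = 699 V

699 V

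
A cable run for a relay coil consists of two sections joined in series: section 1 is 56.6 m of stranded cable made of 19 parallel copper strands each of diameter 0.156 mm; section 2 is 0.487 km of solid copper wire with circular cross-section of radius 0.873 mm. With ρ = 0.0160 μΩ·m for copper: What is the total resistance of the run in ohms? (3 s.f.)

ρ = 0.0160 μΩ·m = 1.60×10^-8 Ω·m
Section 1: A_strand = π(7.8000e-05)² = 1.911e-08 m²; R₁ = ρL/(N·A_s) = (1.60×10^-8)(56.6)/(19×1.911e-08) = 2.494 Ω
Section 2: A = πr² = π(8.7300e-04 m)² = 2.394e-06 m²
R₂ = (1.60×10^-8)(487)/(2.394e-06) = 3.254 Ω
R = R₁ + R₂ = 5.75 Ω

5.75 Ω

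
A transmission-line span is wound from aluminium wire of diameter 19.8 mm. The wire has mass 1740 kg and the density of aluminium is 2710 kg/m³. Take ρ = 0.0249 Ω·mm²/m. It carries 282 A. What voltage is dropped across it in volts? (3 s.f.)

47.6 V

ρ = 0.0249 Ω·mm²/m = 2.49×10^-8 Ω·m
A = π(d/2)² = π(9.9000e-03 m)² = 3.0791e-04 m²
L = m/(density·A) = 1740/(2710×3.0791e-04) = 2085 m
R = ρL/A = (2.49×10^-8)(2085)/(3.0791e-04) = 0.1686 Ω
V = IR = 282 × 0.1686 = 47.6 V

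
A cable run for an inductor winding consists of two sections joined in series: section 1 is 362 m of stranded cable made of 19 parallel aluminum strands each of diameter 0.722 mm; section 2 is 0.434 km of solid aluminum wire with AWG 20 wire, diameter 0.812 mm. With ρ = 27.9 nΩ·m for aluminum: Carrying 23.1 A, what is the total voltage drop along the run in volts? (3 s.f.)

570 V

ρ = 27.9 nΩ·m = 2.79×10^-8 Ω·m
Section 1: A_strand = π(3.6100e-04)² = 4.094e-07 m²; R₁ = ρL/(N·A_s) = (2.79×10^-8)(362)/(19×4.094e-07) = 1.298 Ω
Section 2: A = π(0.812/2 mm)² = π(4.0600e-04 m)² = 5.178e-07 m²
R₂ = (2.79×10^-8)(434)/(5.178e-07) = 23.38 Ω
R = R₁ + R₂ = 24.68 Ω
V = IR = 23.1 × 24.68 = 570 V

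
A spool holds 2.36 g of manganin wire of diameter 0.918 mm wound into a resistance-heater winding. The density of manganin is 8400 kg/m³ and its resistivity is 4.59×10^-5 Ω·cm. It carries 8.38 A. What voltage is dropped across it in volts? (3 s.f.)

ρ = 4.59×10^-5 Ω·cm = 4.59×10^-7 Ω·m
A = π(d/2)² = π(4.5900e-04 m)² = 6.6187e-07 m²
L = m/(density·A) = 0.00236/(8400×6.6187e-07) = 0.4245 m
R = ρL/A = (4.59×10^-7)(0.4245)/(6.6187e-07) = 0.2944 Ω
V = IR = 8.38 × 0.2944 = 2.47 V

2.47 V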